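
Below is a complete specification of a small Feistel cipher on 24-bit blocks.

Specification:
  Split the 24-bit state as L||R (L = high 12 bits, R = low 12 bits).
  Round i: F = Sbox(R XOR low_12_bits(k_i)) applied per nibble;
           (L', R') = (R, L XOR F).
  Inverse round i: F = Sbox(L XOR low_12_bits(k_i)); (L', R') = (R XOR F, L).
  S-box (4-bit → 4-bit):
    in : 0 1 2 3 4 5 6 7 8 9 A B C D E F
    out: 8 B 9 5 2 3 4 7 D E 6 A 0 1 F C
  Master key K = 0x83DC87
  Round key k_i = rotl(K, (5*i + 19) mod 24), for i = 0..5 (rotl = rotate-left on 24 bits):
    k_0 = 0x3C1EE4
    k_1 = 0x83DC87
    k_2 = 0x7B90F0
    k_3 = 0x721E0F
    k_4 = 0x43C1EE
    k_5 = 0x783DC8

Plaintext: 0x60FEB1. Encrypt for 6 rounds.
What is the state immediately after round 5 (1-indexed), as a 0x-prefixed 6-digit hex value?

s_0 = plaintext = 0x60FEB1
s_1 = Round(s_0, k_0) = 0xEB1E3C
s_2 = Round(s_1, k_1) = 0xE3C71B
s_3 = Round(s_2, k_2) = 0x71B9C6
s_4 = Round(s_3, k_3) = 0x9C6015
s_5 = Round(s_4, k_4) = 0x01520C
s_6 = Round(s_5, k_5) = 0x20CC17

0x01520C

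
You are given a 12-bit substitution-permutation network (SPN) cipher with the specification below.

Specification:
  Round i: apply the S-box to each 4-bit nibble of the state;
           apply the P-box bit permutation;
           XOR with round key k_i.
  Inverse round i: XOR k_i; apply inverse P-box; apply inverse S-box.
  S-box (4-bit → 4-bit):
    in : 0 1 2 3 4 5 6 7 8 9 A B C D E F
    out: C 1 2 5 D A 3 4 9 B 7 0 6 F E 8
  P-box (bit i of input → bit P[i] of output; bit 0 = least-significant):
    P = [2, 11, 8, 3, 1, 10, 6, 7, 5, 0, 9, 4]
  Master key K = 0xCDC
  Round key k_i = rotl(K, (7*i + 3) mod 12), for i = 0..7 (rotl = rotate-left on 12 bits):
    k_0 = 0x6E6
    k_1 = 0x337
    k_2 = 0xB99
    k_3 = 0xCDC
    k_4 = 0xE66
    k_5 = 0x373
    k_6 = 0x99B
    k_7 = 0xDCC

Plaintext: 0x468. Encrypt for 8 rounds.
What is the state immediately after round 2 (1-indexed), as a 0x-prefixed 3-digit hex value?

0x5E9

s_0 = plaintext = 0x468
s_1 = Round(s_0, k_0) = 0x0D8
s_2 = Round(s_1, k_1) = 0x5E9
s_3 = Round(s_2, k_2) = 0x744
s_4 = Round(s_3, k_3) = 0xF12
s_5 = Round(s_4, k_4) = 0x674
s_6 = Round(s_5, k_5) = 0x21E
s_7 = Round(s_6, k_6) = 0x090
s_8 = Round(s_7, k_7) = 0xA56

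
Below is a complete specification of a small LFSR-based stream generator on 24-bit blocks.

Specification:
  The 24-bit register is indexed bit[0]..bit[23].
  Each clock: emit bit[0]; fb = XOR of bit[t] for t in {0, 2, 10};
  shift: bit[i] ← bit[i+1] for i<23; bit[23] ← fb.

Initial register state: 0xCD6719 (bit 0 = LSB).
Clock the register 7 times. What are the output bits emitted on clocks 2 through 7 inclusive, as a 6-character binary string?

reg_0 = 0xCD6719
clock 1: out=1, reg = 0x66B38C
clock 2: out=0, reg = 0xB359C6
clock 3: out=0, reg = 0xD9ACE3
clock 4: out=1, reg = 0x6CD671
clock 5: out=1, reg = 0x366B38
clock 6: out=0, reg = 0x1B359C
clock 7: out=0, reg = 0x0D9ACE

001100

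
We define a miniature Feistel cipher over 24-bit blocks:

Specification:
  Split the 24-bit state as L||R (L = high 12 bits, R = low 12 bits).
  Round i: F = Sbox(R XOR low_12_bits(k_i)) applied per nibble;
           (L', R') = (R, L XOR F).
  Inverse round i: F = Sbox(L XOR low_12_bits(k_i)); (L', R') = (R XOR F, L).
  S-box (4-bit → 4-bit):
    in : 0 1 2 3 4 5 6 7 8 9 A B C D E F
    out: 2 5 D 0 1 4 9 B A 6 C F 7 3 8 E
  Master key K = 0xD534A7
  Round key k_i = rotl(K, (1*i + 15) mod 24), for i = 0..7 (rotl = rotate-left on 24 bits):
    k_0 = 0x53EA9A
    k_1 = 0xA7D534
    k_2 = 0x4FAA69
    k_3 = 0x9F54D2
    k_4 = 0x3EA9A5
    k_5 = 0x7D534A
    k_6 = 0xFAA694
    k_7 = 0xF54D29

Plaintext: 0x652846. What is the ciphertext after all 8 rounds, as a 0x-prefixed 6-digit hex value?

s_0 = plaintext = 0x652846
s_1 = Round(s_0, k_0) = 0x846B65
s_2 = Round(s_1, k_1) = 0xB65003
s_3 = Round(s_2, k_2) = 0x0037F9
s_4 = Round(s_3, k_3) = 0x7F90DC
s_5 = Round(s_4, k_4) = 0x0DC14F
s_6 = Round(s_5, k_5) = 0x14FDF8
s_7 = Round(s_6, k_6) = 0xDF8ED8
s_8 = Round(s_7, k_7) = 0xED8D1D

0xED8D1D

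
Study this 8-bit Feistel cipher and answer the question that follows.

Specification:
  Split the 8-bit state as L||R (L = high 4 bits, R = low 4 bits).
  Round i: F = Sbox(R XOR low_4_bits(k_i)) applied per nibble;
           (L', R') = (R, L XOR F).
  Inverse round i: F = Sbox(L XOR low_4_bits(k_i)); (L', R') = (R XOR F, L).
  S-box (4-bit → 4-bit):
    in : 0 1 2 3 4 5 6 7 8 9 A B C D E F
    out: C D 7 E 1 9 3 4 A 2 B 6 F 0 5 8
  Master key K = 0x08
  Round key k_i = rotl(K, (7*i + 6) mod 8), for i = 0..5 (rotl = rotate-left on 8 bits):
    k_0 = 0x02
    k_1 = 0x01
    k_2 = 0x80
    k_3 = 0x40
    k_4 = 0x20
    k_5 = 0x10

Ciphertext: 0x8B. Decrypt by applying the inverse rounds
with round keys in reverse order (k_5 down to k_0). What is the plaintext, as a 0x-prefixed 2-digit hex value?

0x7D

s_0 = ciphertext = 0x8B
s_1 = InvRound(s_0, k_5) = 0x18
s_2 = InvRound(s_1, k_4) = 0x51
s_3 = InvRound(s_2, k_3) = 0x85
s_4 = InvRound(s_3, k_2) = 0xF8
s_5 = InvRound(s_4, k_1) = 0xDF
s_6 = InvRound(s_5, k_0) = 0x7D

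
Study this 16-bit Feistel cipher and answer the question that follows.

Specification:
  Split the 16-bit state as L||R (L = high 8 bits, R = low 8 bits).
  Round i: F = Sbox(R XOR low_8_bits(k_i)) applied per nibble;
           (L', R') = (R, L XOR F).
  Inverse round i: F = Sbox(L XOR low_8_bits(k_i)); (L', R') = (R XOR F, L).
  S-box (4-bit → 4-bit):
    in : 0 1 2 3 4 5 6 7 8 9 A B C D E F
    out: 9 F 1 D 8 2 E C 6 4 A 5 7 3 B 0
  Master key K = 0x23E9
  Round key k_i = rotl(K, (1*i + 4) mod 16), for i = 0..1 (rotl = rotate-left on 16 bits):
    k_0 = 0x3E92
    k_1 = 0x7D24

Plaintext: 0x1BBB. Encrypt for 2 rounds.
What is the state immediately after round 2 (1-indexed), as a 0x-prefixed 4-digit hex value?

0x0FAE

s_0 = plaintext = 0x1BBB
s_1 = Round(s_0, k_0) = 0xBB0F
s_2 = Round(s_1, k_1) = 0x0FAE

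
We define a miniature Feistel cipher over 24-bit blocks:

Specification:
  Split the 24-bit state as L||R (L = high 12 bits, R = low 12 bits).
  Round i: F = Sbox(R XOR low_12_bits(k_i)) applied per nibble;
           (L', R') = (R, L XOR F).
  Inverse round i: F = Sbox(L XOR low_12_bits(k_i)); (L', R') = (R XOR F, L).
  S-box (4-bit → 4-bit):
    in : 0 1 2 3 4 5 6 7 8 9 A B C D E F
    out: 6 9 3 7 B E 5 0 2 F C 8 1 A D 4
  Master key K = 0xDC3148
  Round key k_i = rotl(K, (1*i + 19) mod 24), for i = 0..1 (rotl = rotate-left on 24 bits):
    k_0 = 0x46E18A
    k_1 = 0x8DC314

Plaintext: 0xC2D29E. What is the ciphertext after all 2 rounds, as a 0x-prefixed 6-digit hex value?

s_0 = plaintext = 0xC2D29E
s_1 = Round(s_0, k_0) = 0x29EBB6
s_2 = Round(s_1, k_1) = 0xBB605D

0xBB605D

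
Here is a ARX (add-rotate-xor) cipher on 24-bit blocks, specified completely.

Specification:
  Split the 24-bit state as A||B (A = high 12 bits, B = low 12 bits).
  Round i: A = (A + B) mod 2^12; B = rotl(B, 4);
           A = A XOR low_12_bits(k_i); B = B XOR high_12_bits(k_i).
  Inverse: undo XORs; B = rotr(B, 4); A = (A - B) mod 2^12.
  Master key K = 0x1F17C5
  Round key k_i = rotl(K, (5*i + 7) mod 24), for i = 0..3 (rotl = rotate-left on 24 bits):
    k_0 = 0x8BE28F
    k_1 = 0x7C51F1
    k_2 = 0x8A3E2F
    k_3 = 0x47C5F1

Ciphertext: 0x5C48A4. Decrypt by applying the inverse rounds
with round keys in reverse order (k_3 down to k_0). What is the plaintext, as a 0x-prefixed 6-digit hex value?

0x2E92B2

s_0 = ciphertext = 0x5C48A4
s_1 = InvRound(s_0, k_3) = 0x7688CD
s_2 = InvRound(s_1, k_2) = 0xB41E06
s_3 = InvRound(s_2, k_1) = 0x71439C
s_4 = InvRound(s_3, k_0) = 0x2E92B2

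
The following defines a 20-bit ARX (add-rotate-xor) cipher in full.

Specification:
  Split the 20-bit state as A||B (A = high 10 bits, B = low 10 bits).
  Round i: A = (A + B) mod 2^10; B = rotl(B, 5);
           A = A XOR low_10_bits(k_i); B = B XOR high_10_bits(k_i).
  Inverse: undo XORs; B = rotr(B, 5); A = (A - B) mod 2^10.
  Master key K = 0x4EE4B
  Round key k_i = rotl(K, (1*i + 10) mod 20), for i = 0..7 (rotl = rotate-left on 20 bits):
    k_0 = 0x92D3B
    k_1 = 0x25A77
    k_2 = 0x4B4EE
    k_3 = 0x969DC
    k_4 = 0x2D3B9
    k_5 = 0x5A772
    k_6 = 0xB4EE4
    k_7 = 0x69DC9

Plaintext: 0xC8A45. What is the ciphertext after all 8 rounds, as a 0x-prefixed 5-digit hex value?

s_0 = plaintext = 0xC8A45
s_1 = Round(s_0, k_0) = 0x172F9
s_2 = Round(s_1, k_1) = 0x48BA1
s_3 = Round(s_2, k_2) = 0x0B510
s_4 = Round(s_3, k_3) = 0x38452
s_5 = Round(s_4, k_4) = 0xA2AF6
s_6 = Round(s_5, k_5) = 0xBCBBE
s_7 = Round(s_6, k_6) = 0x1510E
s_8 = Round(s_7, k_7) = 0x2AC6F

0x2AC6F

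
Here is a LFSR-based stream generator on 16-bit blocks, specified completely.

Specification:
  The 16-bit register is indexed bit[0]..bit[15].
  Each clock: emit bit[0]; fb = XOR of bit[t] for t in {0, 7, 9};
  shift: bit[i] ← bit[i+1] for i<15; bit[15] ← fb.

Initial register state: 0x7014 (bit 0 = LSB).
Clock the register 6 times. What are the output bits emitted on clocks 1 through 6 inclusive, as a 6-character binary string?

001010

reg_0 = 0x7014
clock 1: out=0, reg = 0x380A
clock 2: out=0, reg = 0x1C05
clock 3: out=1, reg = 0x8E02
clock 4: out=0, reg = 0xC701
clock 5: out=1, reg = 0x6380
clock 6: out=0, reg = 0x31C0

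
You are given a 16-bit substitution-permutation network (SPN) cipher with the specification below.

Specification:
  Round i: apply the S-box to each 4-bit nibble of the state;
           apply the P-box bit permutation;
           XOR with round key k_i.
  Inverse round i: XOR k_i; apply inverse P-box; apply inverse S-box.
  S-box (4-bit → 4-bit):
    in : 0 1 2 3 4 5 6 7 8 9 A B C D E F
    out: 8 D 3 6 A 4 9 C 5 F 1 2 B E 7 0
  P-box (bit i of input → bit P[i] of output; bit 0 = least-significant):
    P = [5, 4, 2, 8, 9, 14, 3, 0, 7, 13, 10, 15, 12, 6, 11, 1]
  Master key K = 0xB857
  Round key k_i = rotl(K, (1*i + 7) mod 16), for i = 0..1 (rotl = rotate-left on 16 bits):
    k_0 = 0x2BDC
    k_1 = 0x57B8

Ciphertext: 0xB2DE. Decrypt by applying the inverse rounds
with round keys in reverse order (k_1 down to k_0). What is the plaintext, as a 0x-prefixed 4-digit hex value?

0xB398

s_0 = ciphertext = 0xB2DE
s_1 = InvRound(s_0, k_1) = 0x4DB1
s_2 = InvRound(s_1, k_0) = 0xB398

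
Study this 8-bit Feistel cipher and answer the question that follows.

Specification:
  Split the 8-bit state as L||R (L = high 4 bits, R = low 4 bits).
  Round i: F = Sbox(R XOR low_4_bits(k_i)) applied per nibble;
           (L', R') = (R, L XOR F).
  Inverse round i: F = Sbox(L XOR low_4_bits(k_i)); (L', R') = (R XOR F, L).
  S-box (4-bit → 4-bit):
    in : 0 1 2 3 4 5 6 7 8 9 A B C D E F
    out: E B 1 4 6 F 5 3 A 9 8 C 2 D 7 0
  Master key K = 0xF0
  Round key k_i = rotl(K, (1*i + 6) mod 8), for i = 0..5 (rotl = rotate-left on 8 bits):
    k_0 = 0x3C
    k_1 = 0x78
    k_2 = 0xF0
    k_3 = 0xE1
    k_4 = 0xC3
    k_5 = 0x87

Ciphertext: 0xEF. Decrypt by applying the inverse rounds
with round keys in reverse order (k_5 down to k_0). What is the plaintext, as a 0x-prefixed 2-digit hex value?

s_0 = ciphertext = 0xEF
s_1 = InvRound(s_0, k_5) = 0x6E
s_2 = InvRound(s_1, k_4) = 0x16
s_3 = InvRound(s_2, k_3) = 0x81
s_4 = InvRound(s_3, k_2) = 0xB8
s_5 = InvRound(s_4, k_1) = 0xCB
s_6 = InvRound(s_5, k_0) = 0x5C

0x5C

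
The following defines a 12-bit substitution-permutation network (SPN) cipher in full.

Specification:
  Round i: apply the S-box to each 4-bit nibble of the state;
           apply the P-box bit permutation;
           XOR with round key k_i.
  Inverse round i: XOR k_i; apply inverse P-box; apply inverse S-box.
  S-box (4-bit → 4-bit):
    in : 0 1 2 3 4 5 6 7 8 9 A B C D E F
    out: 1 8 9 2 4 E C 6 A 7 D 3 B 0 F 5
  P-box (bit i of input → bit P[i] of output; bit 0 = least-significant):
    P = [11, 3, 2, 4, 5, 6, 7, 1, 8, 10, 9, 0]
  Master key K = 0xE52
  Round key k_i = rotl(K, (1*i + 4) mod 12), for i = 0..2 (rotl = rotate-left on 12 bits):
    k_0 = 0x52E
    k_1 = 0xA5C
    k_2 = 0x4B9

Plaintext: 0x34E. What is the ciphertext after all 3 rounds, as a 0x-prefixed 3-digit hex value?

s_0 = plaintext = 0x34E
s_1 = Round(s_0, k_0) = 0x9B2
s_2 = Round(s_1, k_1) = 0x52C
s_3 = Round(s_2, k_2) = 0xA82

0xA82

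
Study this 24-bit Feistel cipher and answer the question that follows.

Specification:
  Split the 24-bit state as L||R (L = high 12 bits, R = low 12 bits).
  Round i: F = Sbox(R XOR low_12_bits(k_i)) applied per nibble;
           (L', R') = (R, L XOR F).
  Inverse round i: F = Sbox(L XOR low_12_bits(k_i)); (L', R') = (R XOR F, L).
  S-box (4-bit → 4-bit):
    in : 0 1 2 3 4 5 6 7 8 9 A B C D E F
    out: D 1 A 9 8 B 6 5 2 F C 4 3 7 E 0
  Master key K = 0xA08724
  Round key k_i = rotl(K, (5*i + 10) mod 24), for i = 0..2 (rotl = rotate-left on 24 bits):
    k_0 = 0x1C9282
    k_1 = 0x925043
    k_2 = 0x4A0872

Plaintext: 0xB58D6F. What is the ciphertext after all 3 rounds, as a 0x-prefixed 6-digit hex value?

0x96CAA1

s_0 = plaintext = 0xB58D6F
s_1 = Round(s_0, k_0) = 0xD6FBBF
s_2 = Round(s_1, k_1) = 0xBBF96C
s_3 = Round(s_2, k_2) = 0x96CAA1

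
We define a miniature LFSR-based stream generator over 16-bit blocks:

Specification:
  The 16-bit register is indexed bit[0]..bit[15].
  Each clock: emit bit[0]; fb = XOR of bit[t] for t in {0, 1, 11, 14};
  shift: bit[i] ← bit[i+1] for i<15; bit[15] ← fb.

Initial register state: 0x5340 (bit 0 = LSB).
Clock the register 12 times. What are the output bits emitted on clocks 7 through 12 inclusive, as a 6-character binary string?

reg_0 = 0x5340
clock 1: out=0, reg = 0xA9A0
clock 2: out=0, reg = 0xD4D0
clock 3: out=0, reg = 0xEA68
clock 4: out=0, reg = 0x7534
clock 5: out=0, reg = 0xBA9A
clock 6: out=0, reg = 0x5D4D
clock 7: out=1, reg = 0xAEA6
clock 8: out=0, reg = 0x5753
clock 9: out=1, reg = 0xABA9
clock 10: out=1, reg = 0x55D4
clock 11: out=0, reg = 0xAAEA
clock 12: out=0, reg = 0x5575

101100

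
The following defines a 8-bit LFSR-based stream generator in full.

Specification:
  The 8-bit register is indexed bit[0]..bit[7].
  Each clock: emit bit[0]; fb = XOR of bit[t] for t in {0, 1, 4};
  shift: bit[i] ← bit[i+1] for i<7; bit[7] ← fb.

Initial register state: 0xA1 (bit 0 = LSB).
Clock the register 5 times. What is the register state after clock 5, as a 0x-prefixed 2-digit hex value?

reg_0 = 0xA1
clock 1: out=1, reg = 0xD0
clock 2: out=0, reg = 0xE8
clock 3: out=0, reg = 0x74
clock 4: out=0, reg = 0xBA
clock 5: out=0, reg = 0x5D

0x5D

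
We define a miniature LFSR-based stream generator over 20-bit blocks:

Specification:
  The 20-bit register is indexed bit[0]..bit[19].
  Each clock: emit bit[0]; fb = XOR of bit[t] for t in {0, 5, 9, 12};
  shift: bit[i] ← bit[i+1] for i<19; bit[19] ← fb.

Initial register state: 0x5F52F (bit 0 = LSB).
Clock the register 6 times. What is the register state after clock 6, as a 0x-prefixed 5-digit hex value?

reg_0 = 0x5F52F
clock 1: out=1, reg = 0xAFA97
clock 2: out=1, reg = 0xD7D4B
clock 3: out=1, reg = 0x6BEA5
clock 4: out=1, reg = 0x35F52
clock 5: out=0, reg = 0x1AFA9
clock 6: out=1, reg = 0x8D7D4

0x8D7D4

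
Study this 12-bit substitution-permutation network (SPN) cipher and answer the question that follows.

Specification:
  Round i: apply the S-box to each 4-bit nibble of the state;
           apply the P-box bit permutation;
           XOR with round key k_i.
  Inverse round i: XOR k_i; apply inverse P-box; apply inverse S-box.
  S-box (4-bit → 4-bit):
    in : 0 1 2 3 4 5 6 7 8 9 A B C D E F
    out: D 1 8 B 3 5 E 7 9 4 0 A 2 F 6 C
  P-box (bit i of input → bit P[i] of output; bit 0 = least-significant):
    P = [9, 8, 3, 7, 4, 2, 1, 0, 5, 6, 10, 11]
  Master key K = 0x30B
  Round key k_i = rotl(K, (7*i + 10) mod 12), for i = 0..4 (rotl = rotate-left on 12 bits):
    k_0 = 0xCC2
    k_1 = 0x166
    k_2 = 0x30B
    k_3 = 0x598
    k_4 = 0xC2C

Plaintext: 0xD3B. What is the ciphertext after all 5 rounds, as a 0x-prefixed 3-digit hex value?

0x88E

s_0 = plaintext = 0xD3B
s_1 = Round(s_0, k_0) = 0x137
s_2 = Round(s_1, k_1) = 0x25B
s_3 = Round(s_2, k_2) = 0xA99
s_4 = Round(s_3, k_3) = 0x592
s_5 = Round(s_4, k_4) = 0x88E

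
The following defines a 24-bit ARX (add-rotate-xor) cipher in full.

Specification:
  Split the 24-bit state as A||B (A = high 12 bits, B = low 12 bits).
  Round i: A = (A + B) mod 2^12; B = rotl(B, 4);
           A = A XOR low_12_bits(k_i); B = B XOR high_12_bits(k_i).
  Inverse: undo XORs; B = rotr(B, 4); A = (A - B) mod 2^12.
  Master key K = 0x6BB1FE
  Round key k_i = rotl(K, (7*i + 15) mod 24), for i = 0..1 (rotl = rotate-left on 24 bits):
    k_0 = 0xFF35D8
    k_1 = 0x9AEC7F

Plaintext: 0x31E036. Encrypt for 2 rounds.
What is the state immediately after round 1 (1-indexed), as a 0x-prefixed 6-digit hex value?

0x68CC93

s_0 = plaintext = 0x31E036
s_1 = Round(s_0, k_0) = 0x68CC93
s_2 = Round(s_1, k_1) = 0xF60092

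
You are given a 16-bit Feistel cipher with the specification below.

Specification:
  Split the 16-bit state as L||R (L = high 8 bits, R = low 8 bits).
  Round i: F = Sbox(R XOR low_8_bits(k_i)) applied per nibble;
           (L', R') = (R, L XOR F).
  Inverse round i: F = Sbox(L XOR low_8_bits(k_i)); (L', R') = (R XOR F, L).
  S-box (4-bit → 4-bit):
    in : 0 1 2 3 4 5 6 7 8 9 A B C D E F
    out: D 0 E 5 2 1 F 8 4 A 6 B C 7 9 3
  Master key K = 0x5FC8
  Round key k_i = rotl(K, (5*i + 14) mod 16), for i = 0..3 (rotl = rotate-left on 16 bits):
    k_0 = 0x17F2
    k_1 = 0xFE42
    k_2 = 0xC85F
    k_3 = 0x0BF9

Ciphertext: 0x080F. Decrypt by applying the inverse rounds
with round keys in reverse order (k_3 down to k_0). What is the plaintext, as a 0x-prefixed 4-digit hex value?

0x7487

s_0 = ciphertext = 0x080F
s_1 = InvRound(s_0, k_3) = 0x3F08
s_2 = InvRound(s_1, k_2) = 0xF53F
s_3 = InvRound(s_2, k_1) = 0x87F5
s_4 = InvRound(s_3, k_0) = 0x7487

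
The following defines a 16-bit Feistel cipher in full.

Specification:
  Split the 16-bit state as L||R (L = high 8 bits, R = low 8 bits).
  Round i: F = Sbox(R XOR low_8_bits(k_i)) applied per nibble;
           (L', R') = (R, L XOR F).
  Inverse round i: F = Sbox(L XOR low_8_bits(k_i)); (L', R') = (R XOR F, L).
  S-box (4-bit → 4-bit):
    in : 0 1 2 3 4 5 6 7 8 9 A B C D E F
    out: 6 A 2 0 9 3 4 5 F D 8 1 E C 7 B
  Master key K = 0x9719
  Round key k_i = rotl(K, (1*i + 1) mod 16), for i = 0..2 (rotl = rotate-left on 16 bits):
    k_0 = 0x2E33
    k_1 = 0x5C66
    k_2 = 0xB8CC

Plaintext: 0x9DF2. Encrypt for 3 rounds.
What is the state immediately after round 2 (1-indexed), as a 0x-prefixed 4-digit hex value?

s_0 = plaintext = 0x9DF2
s_1 = Round(s_0, k_0) = 0xF277
s_2 = Round(s_1, k_1) = 0x7758
s_3 = Round(s_2, k_2) = 0x58AE

0x7758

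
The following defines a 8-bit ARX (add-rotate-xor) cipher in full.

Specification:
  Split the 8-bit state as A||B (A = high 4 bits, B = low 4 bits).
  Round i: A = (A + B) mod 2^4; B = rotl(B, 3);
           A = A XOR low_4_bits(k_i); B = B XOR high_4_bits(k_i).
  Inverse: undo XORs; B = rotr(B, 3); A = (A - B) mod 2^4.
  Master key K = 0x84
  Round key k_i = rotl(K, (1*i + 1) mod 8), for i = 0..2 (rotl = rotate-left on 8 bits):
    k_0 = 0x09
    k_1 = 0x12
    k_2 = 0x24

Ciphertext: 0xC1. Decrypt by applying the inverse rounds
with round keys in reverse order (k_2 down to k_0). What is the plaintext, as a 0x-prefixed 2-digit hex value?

0xED

s_0 = ciphertext = 0xC1
s_1 = InvRound(s_0, k_2) = 0x26
s_2 = InvRound(s_1, k_1) = 0x2E
s_3 = InvRound(s_2, k_0) = 0xED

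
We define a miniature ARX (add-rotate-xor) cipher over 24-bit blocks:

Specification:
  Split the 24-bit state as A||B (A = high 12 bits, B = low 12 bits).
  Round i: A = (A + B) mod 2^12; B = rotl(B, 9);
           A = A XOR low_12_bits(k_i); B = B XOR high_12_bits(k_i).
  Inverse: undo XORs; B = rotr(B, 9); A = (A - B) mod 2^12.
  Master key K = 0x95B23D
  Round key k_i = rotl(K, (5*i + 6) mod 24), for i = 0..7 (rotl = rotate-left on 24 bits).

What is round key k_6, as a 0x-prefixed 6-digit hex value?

K = 0x95B23D
k_0 = rotl(K, (5*0+6) mod 24) = rotl(K, 6) = 0x6C8F65
k_1 = rotl(K, (5*1+6) mod 24) = rotl(K, 11) = 0x91ECAD
k_2 = rotl(K, (5*2+6) mod 24) = rotl(K, 16) = 0x3D95B2
k_3 = rotl(K, (5*3+6) mod 24) = rotl(K, 21) = 0xB2B647
k_4 = rotl(K, (5*4+6) mod 24) = rotl(K, 2) = 0x56C8F6
k_5 = rotl(K, (5*5+6) mod 24) = rotl(K, 7) = 0xD91ECA
k_6 = rotl(K, (5*6+6) mod 24) = rotl(K, 12) = 0x23D95B

0x23D95B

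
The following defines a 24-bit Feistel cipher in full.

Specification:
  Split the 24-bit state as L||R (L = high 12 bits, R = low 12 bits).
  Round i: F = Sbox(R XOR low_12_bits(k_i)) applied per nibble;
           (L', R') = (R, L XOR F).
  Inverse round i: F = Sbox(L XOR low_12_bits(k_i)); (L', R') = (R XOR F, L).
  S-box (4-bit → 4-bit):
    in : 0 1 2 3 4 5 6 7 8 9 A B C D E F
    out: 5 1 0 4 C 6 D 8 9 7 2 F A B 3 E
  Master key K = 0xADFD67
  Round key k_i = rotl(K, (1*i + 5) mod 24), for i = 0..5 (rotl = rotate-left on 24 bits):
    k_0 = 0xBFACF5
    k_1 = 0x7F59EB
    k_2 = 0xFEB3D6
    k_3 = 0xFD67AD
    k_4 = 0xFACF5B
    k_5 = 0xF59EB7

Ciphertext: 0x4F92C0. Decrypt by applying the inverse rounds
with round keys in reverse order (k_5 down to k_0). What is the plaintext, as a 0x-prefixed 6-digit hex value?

0x5DF911

s_0 = ciphertext = 0x4F92C0
s_1 = InvRound(s_0, k_5) = 0x0034F9
s_2 = InvRound(s_1, k_4) = 0xA90003
s_3 = InvRound(s_2, k_3) = 0xB48A90
s_4 = InvRound(s_3, k_2) = 0x3E3B48
s_5 = InvRound(s_4, k_1) = 0x9113E3
s_6 = InvRound(s_5, k_0) = 0x5DF911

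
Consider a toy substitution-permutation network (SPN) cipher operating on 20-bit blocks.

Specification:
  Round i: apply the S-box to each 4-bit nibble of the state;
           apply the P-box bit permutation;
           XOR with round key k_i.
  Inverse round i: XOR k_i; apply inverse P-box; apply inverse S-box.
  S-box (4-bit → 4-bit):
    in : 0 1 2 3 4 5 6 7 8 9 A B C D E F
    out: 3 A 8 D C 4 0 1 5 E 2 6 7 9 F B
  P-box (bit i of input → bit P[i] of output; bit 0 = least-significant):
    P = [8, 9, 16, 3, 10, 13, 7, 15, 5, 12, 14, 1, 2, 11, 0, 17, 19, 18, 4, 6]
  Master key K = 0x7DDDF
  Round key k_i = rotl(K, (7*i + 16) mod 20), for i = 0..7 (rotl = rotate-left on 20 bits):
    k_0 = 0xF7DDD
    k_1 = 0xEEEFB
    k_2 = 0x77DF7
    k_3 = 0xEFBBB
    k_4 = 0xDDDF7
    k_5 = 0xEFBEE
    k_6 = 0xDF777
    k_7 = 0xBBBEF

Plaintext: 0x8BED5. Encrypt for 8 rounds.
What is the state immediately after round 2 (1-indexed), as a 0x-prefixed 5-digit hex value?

0xF5171

s_0 = plaintext = 0x8BED5
s_1 = Round(s_0, k_0) = 0x6A1EE
s_2 = Round(s_1, k_1) = 0xF5171
s_3 = Round(s_2, k_2) = 0xB6BBC
s_4 = Round(s_3, k_3) = 0xB882B
s_5 = Round(s_4, k_4) = 0x81FC2
s_6 = Round(s_5, k_5) = 0x4C754
s_7 = Round(s_6, k_6) = 0xCFF8A
s_8 = Round(s_7, k_7) = 0x5A559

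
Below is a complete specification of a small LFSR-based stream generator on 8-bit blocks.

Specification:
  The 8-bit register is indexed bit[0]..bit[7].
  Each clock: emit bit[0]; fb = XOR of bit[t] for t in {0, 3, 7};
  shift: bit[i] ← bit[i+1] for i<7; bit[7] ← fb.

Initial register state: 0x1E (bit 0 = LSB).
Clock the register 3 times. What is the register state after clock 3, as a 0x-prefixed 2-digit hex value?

reg_0 = 0x1E
clock 1: out=0, reg = 0x8F
clock 2: out=1, reg = 0xC7
clock 3: out=1, reg = 0x63

0x63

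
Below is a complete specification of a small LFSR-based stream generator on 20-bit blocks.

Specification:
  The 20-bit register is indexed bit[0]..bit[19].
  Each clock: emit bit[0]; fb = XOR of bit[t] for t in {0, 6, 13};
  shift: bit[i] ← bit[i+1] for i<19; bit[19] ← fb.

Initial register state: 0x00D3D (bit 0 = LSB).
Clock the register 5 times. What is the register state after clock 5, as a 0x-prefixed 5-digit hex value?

reg_0 = 0x00D3D
clock 1: out=1, reg = 0x8069E
clock 2: out=0, reg = 0x4034F
clock 3: out=1, reg = 0x201A7
clock 4: out=1, reg = 0x900D3
clock 5: out=1, reg = 0x48069

0x48069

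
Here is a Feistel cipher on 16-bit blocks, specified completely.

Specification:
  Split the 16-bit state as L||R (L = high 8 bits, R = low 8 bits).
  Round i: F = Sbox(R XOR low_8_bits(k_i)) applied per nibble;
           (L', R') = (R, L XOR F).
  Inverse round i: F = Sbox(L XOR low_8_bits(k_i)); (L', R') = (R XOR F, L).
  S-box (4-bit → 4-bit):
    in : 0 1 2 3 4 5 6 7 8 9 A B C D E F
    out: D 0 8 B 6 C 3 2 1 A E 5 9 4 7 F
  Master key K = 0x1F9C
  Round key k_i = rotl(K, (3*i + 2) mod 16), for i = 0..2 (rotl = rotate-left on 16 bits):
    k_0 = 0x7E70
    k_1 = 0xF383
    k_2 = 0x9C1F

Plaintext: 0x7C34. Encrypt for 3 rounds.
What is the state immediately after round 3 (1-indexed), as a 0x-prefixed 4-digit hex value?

0x9E0A

s_0 = plaintext = 0x7C34
s_1 = Round(s_0, k_0) = 0x341A
s_2 = Round(s_1, k_1) = 0x1A9E
s_3 = Round(s_2, k_2) = 0x9E0A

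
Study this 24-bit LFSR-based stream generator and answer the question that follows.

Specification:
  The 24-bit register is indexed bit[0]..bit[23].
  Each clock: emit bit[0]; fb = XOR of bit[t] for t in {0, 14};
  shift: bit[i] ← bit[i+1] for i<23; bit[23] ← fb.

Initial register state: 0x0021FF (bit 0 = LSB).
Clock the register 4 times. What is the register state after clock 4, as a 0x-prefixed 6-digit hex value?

0xF0021F

reg_0 = 0x0021FF
clock 1: out=1, reg = 0x8010FF
clock 2: out=1, reg = 0xC0087F
clock 3: out=1, reg = 0xE0043F
clock 4: out=1, reg = 0xF0021F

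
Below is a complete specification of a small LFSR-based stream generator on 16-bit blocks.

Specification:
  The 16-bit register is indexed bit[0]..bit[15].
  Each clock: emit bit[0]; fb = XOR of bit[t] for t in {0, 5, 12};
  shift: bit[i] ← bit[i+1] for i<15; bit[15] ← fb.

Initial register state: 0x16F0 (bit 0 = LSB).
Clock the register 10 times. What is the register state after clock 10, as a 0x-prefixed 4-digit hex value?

0x0985

reg_0 = 0x16F0
clock 1: out=0, reg = 0x0B78
clock 2: out=0, reg = 0x85BC
clock 3: out=0, reg = 0xC2DE
clock 4: out=0, reg = 0x616F
clock 5: out=1, reg = 0x30B7
clock 6: out=1, reg = 0x985B
clock 7: out=1, reg = 0x4C2D
clock 8: out=1, reg = 0x2616
clock 9: out=0, reg = 0x130B
clock 10: out=1, reg = 0x0985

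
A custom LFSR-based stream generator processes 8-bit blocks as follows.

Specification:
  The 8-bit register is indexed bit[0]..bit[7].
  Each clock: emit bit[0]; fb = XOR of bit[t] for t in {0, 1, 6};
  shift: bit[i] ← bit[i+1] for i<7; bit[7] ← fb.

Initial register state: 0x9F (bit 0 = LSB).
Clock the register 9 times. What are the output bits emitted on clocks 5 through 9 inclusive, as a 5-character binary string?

reg_0 = 0x9F
clock 1: out=1, reg = 0x4F
clock 2: out=1, reg = 0xA7
clock 3: out=1, reg = 0x53
clock 4: out=1, reg = 0xA9
clock 5: out=1, reg = 0xD4
clock 6: out=0, reg = 0xEA
clock 7: out=0, reg = 0x75
clock 8: out=1, reg = 0x3A
clock 9: out=0, reg = 0x9D

10010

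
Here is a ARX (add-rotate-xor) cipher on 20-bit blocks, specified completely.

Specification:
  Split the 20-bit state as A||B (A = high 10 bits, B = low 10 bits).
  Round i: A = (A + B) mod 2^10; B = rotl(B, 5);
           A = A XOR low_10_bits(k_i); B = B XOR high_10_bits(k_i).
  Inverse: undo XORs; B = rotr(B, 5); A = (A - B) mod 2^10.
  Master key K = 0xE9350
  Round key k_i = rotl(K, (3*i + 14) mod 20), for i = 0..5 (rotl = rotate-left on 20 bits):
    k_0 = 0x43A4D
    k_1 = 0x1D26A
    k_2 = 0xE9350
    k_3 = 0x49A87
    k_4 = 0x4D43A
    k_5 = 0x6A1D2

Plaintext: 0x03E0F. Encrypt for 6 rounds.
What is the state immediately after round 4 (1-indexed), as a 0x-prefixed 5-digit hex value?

s_0 = plaintext = 0x03E0F
s_1 = Round(s_0, k_0) = 0x14CFE
s_2 = Round(s_1, k_1) = 0xCEFB3
s_3 = Round(s_2, k_2) = 0x6F9D9
s_4 = Round(s_3, k_3) = 0x44208
s_5 = Round(s_4, k_4) = 0xC8825
s_6 = Round(s_5, k_5) = 0xA5509

0x44208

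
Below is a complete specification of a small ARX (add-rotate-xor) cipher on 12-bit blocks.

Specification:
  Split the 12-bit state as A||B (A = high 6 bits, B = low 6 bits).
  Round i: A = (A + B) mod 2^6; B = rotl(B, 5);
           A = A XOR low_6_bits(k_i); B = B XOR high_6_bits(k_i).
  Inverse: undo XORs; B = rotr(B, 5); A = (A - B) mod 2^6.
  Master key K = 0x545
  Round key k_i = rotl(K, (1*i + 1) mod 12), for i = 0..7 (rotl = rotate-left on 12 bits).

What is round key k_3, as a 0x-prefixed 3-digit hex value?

K = 0x545
k_0 = rotl(K, (1*0+1) mod 12) = rotl(K, 1) = 0xA8A
k_1 = rotl(K, (1*1+1) mod 12) = rotl(K, 2) = 0x515
k_2 = rotl(K, (1*2+1) mod 12) = rotl(K, 3) = 0xA2A
k_3 = rotl(K, (1*3+1) mod 12) = rotl(K, 4) = 0x455

0x455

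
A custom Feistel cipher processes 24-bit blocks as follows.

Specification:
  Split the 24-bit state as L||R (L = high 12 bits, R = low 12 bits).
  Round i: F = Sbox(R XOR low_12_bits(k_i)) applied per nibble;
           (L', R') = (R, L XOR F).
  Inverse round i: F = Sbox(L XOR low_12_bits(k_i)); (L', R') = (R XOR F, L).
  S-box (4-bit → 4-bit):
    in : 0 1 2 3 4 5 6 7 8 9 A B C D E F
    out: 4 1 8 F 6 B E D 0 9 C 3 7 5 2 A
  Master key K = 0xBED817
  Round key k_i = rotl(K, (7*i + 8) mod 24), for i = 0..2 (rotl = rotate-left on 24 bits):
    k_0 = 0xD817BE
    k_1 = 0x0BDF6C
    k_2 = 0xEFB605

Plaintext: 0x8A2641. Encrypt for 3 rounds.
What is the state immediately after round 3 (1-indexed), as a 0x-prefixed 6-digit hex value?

0x8A7BC0

s_0 = plaintext = 0x8A2641
s_1 = Round(s_0, k_0) = 0x641908
s_2 = Round(s_1, k_1) = 0x9088A7
s_3 = Round(s_2, k_2) = 0x8A7BC0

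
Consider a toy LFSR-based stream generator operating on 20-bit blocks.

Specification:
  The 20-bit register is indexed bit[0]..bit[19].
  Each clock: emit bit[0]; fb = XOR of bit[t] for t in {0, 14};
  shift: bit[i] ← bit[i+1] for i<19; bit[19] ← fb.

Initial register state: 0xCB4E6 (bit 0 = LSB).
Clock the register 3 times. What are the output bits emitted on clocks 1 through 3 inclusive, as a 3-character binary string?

reg_0 = 0xCB4E6
clock 1: out=0, reg = 0x65A73
clock 2: out=1, reg = 0x32D39
clock 3: out=1, reg = 0x9969C

011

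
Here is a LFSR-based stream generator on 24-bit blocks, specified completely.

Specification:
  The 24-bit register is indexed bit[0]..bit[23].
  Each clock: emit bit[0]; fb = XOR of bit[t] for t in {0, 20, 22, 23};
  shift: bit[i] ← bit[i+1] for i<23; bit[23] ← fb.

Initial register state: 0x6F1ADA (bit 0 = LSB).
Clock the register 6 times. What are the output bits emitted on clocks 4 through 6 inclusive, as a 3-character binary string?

reg_0 = 0x6F1ADA
clock 1: out=0, reg = 0xB78D6D
clock 2: out=1, reg = 0xDBC6B6
clock 3: out=0, reg = 0xEDE35B
clock 4: out=1, reg = 0xF6F1AD
clock 5: out=1, reg = 0x7B78D6
clock 6: out=0, reg = 0x3DBC6B

110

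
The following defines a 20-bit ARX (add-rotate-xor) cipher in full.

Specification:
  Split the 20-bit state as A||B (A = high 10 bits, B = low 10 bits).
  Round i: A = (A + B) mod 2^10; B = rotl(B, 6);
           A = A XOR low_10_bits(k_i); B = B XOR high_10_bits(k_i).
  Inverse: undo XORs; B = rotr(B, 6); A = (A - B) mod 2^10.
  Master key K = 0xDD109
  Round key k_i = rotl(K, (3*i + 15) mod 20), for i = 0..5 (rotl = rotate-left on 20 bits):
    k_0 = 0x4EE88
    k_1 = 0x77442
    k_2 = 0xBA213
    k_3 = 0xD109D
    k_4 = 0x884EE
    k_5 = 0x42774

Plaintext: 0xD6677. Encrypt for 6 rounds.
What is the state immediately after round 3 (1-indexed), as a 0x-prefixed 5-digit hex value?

0x556C5

s_0 = plaintext = 0xD6677
s_1 = Round(s_0, k_0) = 0xD60DC
s_2 = Round(s_1, k_1) = 0x1DAD0
s_3 = Round(s_2, k_2) = 0x556C5
s_4 = Round(s_3, k_3) = 0x21E28
s_5 = Round(s_4, k_4) = 0x90403
s_6 = Round(s_5, k_5) = 0x4C1C9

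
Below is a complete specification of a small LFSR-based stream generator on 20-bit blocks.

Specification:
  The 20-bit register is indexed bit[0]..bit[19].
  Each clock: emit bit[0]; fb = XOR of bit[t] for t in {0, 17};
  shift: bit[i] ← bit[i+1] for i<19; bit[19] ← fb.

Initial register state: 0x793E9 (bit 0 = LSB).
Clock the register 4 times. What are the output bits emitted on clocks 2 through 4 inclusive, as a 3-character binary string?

reg_0 = 0x793E9
clock 1: out=1, reg = 0x3C9F4
clock 2: out=0, reg = 0x9E4FA
clock 3: out=0, reg = 0x4F27D
clock 4: out=1, reg = 0xA793E

001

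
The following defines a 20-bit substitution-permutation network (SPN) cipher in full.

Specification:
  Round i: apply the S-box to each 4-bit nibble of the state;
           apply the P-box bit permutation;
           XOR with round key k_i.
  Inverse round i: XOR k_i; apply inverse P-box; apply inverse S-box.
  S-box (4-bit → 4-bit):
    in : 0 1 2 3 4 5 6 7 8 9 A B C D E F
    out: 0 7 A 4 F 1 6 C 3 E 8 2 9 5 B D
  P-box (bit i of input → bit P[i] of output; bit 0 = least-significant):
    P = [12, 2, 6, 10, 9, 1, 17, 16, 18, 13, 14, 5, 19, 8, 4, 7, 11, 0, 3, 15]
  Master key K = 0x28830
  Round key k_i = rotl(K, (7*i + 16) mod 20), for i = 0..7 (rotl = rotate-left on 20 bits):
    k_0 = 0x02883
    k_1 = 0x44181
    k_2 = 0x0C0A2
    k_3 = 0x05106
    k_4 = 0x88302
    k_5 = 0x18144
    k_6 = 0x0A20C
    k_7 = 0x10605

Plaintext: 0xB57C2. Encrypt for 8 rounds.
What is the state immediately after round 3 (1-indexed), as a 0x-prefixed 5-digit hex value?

s_0 = plaintext = 0xB57C2
s_1 = Round(s_0, k_0) = 0x96EA6
s_2 = Round(s_1, k_1) = 0x1E0FC
s_3 = Round(s_2, k_2) = 0xBDF2B
s_4 = Round(s_3, k_3) = 0xD1131
s_5 = Round(s_4, k_4) = 0x6FA5E
s_6 = Round(s_5, k_5) = 0x997F9
s_7 = Round(s_6, k_6) = 0x365F1
s_8 = Round(s_7, k_7) = 0x61559

0xBDF2B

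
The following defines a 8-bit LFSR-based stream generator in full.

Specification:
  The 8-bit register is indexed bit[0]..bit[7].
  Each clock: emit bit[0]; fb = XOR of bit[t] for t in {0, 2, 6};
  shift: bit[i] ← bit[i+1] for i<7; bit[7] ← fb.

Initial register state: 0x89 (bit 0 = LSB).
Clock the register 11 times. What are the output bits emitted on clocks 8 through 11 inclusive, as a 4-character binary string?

1101

reg_0 = 0x89
clock 1: out=1, reg = 0xC4
clock 2: out=0, reg = 0x62
clock 3: out=0, reg = 0xB1
clock 4: out=1, reg = 0xD8
clock 5: out=0, reg = 0xEC
clock 6: out=0, reg = 0x76
clock 7: out=0, reg = 0x3B
clock 8: out=1, reg = 0x9D
clock 9: out=1, reg = 0x4E
clock 10: out=0, reg = 0x27
clock 11: out=1, reg = 0x13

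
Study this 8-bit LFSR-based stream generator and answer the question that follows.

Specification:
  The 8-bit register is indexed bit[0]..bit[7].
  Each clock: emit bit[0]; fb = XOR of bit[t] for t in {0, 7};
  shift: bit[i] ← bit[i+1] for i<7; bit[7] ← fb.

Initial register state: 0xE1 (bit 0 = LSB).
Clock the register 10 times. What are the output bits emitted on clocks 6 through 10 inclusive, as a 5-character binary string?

reg_0 = 0xE1
clock 1: out=1, reg = 0x70
clock 2: out=0, reg = 0x38
clock 3: out=0, reg = 0x1C
clock 4: out=0, reg = 0x0E
clock 5: out=0, reg = 0x07
clock 6: out=1, reg = 0x83
clock 7: out=1, reg = 0x41
clock 8: out=1, reg = 0xA0
clock 9: out=0, reg = 0xD0
clock 10: out=0, reg = 0xE8

11100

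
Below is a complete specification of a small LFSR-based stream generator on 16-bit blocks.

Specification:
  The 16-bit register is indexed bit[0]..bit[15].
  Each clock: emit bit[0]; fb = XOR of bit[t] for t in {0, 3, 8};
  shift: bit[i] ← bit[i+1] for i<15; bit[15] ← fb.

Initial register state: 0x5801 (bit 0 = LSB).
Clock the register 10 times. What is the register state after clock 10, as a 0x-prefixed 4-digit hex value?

reg_0 = 0x5801
clock 1: out=1, reg = 0xAC00
clock 2: out=0, reg = 0x5600
clock 3: out=0, reg = 0x2B00
clock 4: out=0, reg = 0x9580
clock 5: out=0, reg = 0xCAC0
clock 6: out=0, reg = 0x6560
clock 7: out=0, reg = 0xB2B0
clock 8: out=0, reg = 0x5958
clock 9: out=0, reg = 0x2CAC
clock 10: out=0, reg = 0x9656

0x9656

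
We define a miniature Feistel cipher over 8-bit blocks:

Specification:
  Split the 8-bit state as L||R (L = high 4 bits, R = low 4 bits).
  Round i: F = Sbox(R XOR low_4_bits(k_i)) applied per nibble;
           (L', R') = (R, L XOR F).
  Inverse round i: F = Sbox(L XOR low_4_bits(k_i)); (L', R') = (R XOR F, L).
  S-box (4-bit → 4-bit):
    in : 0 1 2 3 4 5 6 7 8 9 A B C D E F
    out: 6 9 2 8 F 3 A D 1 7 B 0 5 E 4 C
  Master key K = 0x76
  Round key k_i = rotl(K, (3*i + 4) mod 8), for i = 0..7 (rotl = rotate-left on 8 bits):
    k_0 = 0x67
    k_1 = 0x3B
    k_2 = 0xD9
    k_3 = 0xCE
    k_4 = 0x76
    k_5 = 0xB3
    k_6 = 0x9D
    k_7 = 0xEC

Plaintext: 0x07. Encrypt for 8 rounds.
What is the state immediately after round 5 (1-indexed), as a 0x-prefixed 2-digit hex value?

s_0 = plaintext = 0x07
s_1 = Round(s_0, k_0) = 0x76
s_2 = Round(s_1, k_1) = 0x69
s_3 = Round(s_2, k_2) = 0x90
s_4 = Round(s_3, k_3) = 0x0D
s_5 = Round(s_4, k_4) = 0xD0
s_6 = Round(s_5, k_5) = 0x05
s_7 = Round(s_6, k_6) = 0x51
s_8 = Round(s_7, k_7) = 0x1B

0xD0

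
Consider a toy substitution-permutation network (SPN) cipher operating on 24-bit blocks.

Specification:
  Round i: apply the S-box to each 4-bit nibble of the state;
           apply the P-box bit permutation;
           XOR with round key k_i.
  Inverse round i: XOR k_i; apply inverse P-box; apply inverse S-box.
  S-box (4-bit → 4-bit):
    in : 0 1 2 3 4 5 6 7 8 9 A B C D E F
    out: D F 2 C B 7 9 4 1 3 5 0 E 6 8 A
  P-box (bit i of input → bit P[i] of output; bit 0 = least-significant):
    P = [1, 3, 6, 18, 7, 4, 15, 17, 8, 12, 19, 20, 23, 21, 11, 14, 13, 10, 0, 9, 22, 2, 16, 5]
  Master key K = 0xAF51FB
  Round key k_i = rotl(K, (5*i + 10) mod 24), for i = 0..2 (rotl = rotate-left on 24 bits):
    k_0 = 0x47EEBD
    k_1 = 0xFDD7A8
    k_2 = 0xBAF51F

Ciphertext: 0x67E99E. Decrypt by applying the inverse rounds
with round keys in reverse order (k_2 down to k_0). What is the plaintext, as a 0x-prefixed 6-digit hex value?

0xD3327B

s_0 = ciphertext = 0x67E99E
s_1 = InvRound(s_0, k_2) = 0xADAC8E
s_2 = InvRound(s_1, k_1) = 0x4634B8
s_3 = InvRound(s_2, k_0) = 0xD3327B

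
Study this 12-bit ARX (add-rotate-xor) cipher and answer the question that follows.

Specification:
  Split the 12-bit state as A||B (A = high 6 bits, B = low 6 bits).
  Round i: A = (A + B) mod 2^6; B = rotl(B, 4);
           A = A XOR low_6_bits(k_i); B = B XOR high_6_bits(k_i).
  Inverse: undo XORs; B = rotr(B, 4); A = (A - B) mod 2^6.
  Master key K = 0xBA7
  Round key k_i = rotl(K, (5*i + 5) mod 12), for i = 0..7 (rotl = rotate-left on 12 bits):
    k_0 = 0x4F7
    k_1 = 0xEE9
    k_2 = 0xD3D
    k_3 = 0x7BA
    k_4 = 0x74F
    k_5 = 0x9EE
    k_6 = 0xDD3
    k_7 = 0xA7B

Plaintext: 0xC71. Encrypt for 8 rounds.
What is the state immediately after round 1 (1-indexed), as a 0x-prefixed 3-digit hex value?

s_0 = plaintext = 0xC71
s_1 = Round(s_0, k_0) = 0x54F
s_2 = Round(s_1, k_1) = 0x348
s_3 = Round(s_2, k_2) = 0xA36
s_4 = Round(s_3, k_3) = 0x933
s_5 = Round(s_4, k_4) = 0x621
s_6 = Round(s_5, k_5) = 0x5FF
s_7 = Round(s_6, k_6) = 0x148
s_8 = Round(s_7, k_7) = 0xDAB

0x54F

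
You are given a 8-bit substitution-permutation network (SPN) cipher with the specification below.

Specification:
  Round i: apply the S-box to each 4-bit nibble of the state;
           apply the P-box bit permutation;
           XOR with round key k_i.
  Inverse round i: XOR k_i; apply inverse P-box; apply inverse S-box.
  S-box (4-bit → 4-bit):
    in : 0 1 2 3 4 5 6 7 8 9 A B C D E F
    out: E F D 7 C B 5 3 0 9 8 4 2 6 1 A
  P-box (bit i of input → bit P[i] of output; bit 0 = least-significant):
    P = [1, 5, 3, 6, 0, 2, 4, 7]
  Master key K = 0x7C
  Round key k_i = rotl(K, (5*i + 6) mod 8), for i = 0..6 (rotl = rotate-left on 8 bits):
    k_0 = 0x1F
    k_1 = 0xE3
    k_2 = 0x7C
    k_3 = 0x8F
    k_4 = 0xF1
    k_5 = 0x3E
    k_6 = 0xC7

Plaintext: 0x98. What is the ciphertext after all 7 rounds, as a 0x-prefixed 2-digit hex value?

0x1E

s_0 = plaintext = 0x98
s_1 = Round(s_0, k_0) = 0x9E
s_2 = Round(s_1, k_1) = 0x60
s_3 = Round(s_2, k_2) = 0x05
s_4 = Round(s_3, k_3) = 0x79
s_5 = Round(s_4, k_4) = 0xB6
s_6 = Round(s_5, k_5) = 0x24
s_7 = Round(s_6, k_6) = 0x1E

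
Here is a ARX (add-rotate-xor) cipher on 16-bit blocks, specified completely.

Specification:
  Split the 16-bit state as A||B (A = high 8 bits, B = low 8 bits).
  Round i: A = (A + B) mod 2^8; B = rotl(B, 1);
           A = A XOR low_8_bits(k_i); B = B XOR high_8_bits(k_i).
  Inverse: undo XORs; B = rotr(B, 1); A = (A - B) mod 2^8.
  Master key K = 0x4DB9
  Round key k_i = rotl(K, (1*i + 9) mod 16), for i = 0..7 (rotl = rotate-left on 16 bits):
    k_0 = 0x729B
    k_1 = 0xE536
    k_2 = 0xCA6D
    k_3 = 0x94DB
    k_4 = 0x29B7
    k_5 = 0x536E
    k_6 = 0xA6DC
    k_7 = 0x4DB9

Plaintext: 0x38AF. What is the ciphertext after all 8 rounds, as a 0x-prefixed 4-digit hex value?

s_0 = plaintext = 0x38AF
s_1 = Round(s_0, k_0) = 0x7C2D
s_2 = Round(s_1, k_1) = 0x9FBF
s_3 = Round(s_2, k_2) = 0x33B5
s_4 = Round(s_3, k_3) = 0x33FF
s_5 = Round(s_4, k_4) = 0x85D6
s_6 = Round(s_5, k_5) = 0x35FE
s_7 = Round(s_6, k_6) = 0xEF5B
s_8 = Round(s_7, k_7) = 0xF3FB

0xF3FB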